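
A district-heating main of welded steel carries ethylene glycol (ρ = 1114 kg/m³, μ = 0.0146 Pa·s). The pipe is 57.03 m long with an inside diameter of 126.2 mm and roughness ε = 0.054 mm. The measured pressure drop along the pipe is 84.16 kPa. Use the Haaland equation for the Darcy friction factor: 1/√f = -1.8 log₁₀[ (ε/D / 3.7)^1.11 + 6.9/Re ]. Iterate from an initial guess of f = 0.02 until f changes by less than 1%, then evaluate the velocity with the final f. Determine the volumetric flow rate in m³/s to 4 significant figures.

Rearranging Darcy-Weisbach: V = √(2·ΔP·D/(f·L·ρ)). With ε/D = 5.4e-05/0.1262 = 0.000428, iterate starting from f = 0.02:
  f = 0.02 → V = √(2·8.416e+04·0.1262/(0.02·57.03·1114)) = 4.089 m/s; Re = ρVD/μ = 3.937e+04; f → 0.02302
  f = 0.02302 → V = 3.811 m/s; Re = 3.67e+04; f → 0.02333
  f = 0.02333 → V = 3.785 m/s; Re = 3.645e+04; f → 0.02336
Converged (Δf/f < 1%). With the final f = 0.02336: V = √(2·8.416e+04·0.1262/(0.02336·57.03·1114)) = 3.783 m/s.
Q = V·A = 3.783·(π/4·0.1262²) = 0.04732 m³/s = 0.04732 m³/s.

Q ≈ 0.04732 m³/s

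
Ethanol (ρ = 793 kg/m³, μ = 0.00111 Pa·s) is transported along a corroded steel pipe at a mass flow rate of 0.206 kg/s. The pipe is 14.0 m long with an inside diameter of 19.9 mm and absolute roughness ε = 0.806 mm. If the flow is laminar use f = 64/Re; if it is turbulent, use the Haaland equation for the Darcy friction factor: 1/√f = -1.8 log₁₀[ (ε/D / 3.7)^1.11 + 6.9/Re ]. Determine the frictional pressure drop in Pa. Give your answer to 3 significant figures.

ΔP ≈ 13100 Pa

A = πD²/4 = π(0.0199)²/4 = 0.000311 m²; mean velocity V = ṁ/(ρA) = 0.206/(793 · 0.000311) = 0.8352 m/s.
Reynolds number Re = ρVD/μ = 793 · 0.8352 · 0.0199 / 0.00111 = 1.187e+04.
Re > 4000 → turbulent. Relative roughness ε/D = 0.000806/0.0199 = 0.0405. Haaland: 1/√f = -1.8 log₁₀[(0.0405/3.7)^1.11 + 6.9/1.187e+04] = -1.8 log₁₀[0.00666 + 0.000581] = 3.852, so f = 0.06739.
Darcy-Weisbach: ΔP = f(L/D)(ρV²/2) = 0.06739·(14/0.0199)·(793·0.8352²/2) = 0.06739·703.5·276.6 = 1.311e+04 Pa.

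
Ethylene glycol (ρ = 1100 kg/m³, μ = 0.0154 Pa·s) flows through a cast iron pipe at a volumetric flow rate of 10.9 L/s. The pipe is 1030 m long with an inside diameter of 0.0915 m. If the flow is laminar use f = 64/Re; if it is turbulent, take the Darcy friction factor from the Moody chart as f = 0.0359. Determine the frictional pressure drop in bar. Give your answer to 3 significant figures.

Q = 10.9 L/s = 10.9/1000 = 0.0109 m³/s.
Cross-sectional area A = πD²/4 = π(0.0915)²/4 = 0.006576 m²; mean velocity V = Q/A = 0.0109/0.006576 = 1.658 m/s.
Reynolds number Re = ρVD/μ = 1100 · 1.658 · 0.0915 / 0.0154 = 1.083e+04.
Re > 4000 → turbulent; use the Moody-chart value f = 0.0359.
Darcy-Weisbach: ΔP = f(L/D)(ρV²/2) = 0.0359·(1030/0.0915)·(1100·1.658²/2) = 0.0359·1.126e+04·1511 = 6.107e+05 Pa.
ΔP = 6.107e+05 Pa = 6.11 bar.

ΔP ≈ 6.11 bar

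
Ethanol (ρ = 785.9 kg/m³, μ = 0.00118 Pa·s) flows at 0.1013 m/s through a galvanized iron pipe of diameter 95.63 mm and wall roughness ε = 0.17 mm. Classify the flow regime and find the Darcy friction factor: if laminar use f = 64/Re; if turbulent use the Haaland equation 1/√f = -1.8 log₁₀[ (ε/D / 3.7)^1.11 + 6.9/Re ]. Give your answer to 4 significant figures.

Re = ρVD/μ = 785.9·0.1013·0.09563/0.00118 = 6452.
Re > 4000 → turbulent. ε/D = 0.00017/0.09563 = 0.00178; Haaland: 1/√f = -1.8 log₁₀[0.000207 + 0.00107] = 5.209, so f = 0.03685.

f ≈ 0.03685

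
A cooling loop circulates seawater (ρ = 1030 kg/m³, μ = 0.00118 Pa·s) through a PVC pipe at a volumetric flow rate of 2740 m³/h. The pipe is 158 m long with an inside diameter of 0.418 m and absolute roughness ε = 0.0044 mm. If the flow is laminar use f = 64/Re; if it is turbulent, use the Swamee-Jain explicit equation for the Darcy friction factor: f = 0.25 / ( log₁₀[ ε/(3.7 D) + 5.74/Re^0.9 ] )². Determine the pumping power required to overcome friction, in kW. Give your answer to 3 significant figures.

Q = 2740 m³/h = 2740/3600 = 0.7611 m³/s.
Cross-sectional area A = πD²/4 = π(0.418)²/4 = 0.1372 m²; mean velocity V = Q/A = 0.7611/0.1372 = 5.546 m/s.
Reynolds number Re = ρVD/μ = 1030 · 5.546 · 0.418 / 0.00118 = 2.024e+06.
Re > 4000 → turbulent. Relative roughness ε/D = 4.4e-06/0.418 = 1.05e-05. Swamee-Jain: f = 0.25/(log₁₀[1.05e-05/3.7 + 5.74/2.024e+06^0.9])² = 0.25/(log₁₀[2.84e-06 + 1.21e-05])² = 0.25/(-4.825)² = 0.01074.
Darcy-Weisbach: ΔP = f(L/D)(ρV²/2) = 0.01074·(158/0.418)·(1030·5.546²/2) = 0.01074·378·1.584e+04 = 6.43e+04 Pa.
Pumping power P = QΔP = 0.7611·6.43e+04 = 48940 W = 48.9 kW.

P ≈ 48.9 kW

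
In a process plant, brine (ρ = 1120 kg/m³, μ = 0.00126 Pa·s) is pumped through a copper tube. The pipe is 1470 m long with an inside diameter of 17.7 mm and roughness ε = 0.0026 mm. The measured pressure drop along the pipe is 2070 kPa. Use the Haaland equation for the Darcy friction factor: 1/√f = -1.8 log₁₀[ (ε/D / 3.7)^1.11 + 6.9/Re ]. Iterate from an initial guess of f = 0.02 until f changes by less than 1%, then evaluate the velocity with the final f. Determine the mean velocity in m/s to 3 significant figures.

V ≈ 1.31 m/s

Rearranging Darcy-Weisbach: V = √(2·ΔP·D/(f·L·ρ)). With ε/D = 2.6e-06/0.0177 = 0.000147, iterate starting from f = 0.02:
  f = 0.02 → V = √(2·2.07e+06·0.0177/(0.02·1470·1120)) = 1.492 m/s; Re = ρVD/μ = 2.347e+04; f → 0.02501
  f = 0.02501 → V = 1.334 m/s; Re = 2.099e+04; f → 0.02569
  f = 0.02569 → V = 1.316 m/s; Re = 2.071e+04; f → 0.02577
Converged (Δf/f < 1%). With the final f = 0.02577: V = √(2·2.07e+06·0.0177/(0.02577·1470·1120)) = 1.314 m/s.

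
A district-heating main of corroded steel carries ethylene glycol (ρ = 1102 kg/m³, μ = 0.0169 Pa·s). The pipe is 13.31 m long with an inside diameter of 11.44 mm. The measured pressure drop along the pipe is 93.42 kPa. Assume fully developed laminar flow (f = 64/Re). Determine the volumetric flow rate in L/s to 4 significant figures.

For laminar flow, f = 64/Re with Re = ρVD/μ, so Darcy-Weisbach reduces to ΔP = 32μLV/D². Solving for V: V = ΔP·D²/(32μL) = 9.342e+04·(0.01144)²/(32·0.0169·13.31) = 1.699 m/s.
Check: Re = ρVD/μ = 1102·1.699·0.01144/0.0169 = 1267 < 2300, so the laminar assumption holds.
Q = V·A = 1.699·(π/4·0.01144²) = 0.0001746 m³/s = 0.1746 L/s.

Q ≈ 0.1746 L/s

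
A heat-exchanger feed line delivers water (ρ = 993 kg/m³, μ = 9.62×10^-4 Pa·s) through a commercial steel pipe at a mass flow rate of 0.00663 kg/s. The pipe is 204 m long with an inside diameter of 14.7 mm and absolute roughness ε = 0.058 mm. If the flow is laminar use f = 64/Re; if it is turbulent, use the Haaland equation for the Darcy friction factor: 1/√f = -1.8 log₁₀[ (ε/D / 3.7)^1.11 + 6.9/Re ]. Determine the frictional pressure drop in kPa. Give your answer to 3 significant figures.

ΔP ≈ 1.14 kPa

A = πD²/4 = π(0.0147)²/4 = 0.0001697 m²; mean velocity V = ṁ/(ρA) = 0.00663/(993 · 0.0001697) = 0.03934 m/s.
Reynolds number Re = ρVD/μ = 993 · 0.03934 · 0.0147 / 0.000962 = 596.9.
Re < 2300 → laminar flow, so f = 64/Re = 64/596.9 = 0.1072 (the turbulent correlation is not needed).
Darcy-Weisbach: ΔP = f(L/D)(ρV²/2) = 0.1072·(204/0.0147)·(993·0.03934²/2) = 0.1072·1.388e+04·0.7684 = 1143 Pa.
ΔP = 1143 Pa = 1.14 kPa.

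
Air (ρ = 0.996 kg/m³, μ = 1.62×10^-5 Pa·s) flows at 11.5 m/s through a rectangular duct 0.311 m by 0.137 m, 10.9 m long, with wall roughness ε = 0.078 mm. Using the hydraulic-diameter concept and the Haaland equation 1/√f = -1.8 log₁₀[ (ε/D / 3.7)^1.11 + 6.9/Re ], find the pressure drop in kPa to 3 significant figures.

Hydraulic diameter D_h = 4A/P = 4·(0.311·0.137)/(2·(0.311+0.137)) = 0.1704/0.896 = 0.1902 m.
Re = ρVD_h/μ = 0.996·11.5·0.1902/1.62e-05 = 1.345e+05.
ε/D_h = 7.8e-05/0.1902 = 0.00041; Haaland gives 1/√f = -1.8 log₁₀[4.07e-05+5.13e-05] = 7.265, so f = 0.01895.
ΔP = f(L/D_h)(ρV²/2) = 0.01895·10.9/0.1902·65.86 = 71.5 Pa.
ΔP = 0.0715 kPa.

ΔP ≈ 0.0715 kPa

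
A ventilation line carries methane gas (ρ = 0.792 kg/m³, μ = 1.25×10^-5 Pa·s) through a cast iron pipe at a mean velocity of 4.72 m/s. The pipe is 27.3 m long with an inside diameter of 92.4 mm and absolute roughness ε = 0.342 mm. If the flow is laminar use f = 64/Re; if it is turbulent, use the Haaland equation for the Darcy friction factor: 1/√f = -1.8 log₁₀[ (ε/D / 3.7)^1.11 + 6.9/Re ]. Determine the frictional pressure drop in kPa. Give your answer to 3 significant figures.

ΔP ≈ 0.0814 kPa

Reynolds number Re = ρVD/μ = 0.792 · 4.72 · 0.0924 / 1.25e-05 = 2.763e+04.
Re > 4000 → turbulent. Relative roughness ε/D = 0.000342/0.0924 = 0.0037. Haaland: 1/√f = -1.8 log₁₀[(0.0037/3.7)^1.11 + 6.9/2.763e+04] = -1.8 log₁₀[0.000468 + 0.00025] = 5.659, so f = 0.03122.
Darcy-Weisbach: ΔP = f(L/D)(ρV²/2) = 0.03122·(27.3/0.0924)·(0.792·4.72²/2) = 0.03122·295.5·8.822 = 81.38 Pa.
ΔP = 81.38 Pa = 0.0814 kPa.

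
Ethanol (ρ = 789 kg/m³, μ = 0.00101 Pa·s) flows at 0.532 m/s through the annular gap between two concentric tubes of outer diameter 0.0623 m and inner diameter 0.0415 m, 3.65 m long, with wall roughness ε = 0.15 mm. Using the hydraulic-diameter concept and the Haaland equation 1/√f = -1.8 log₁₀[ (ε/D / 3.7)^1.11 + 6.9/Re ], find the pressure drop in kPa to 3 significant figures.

Hydraulic diameter D_h = 4A/P = D_o - D_i = 0.0623 - 0.0415 = 0.0208 m.
Re = ρVD_h/μ = 789·0.532·0.0208/0.00101 = 8644.
ε/D_h = 0.00015/0.0208 = 0.00721; Haaland gives 1/√f = -1.8 log₁₀[0.000981+0.000798] = 4.95, so f = 0.04082.
ΔP = f(L/D_h)(ρV²/2) = 0.04082·3.65/0.0208·111.7 = 799.8 Pa.
ΔP = 0.800 kPa.

ΔP ≈ 0.800 kPa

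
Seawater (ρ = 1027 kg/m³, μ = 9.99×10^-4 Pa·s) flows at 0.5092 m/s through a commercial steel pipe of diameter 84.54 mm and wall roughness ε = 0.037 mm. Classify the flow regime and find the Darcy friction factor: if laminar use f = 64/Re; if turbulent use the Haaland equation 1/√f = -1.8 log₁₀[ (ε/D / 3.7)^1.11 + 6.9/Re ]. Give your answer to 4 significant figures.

f ≈ 0.02255

Re = ρVD/μ = 1027·0.5092·0.08454/0.000999 = 4.425e+04.
Re > 4000 → turbulent. ε/D = 3.7e-05/0.08454 = 0.000438; Haaland: 1/√f = -1.8 log₁₀[4.37e-05 + 0.000156] = 6.659, so f = 0.02255.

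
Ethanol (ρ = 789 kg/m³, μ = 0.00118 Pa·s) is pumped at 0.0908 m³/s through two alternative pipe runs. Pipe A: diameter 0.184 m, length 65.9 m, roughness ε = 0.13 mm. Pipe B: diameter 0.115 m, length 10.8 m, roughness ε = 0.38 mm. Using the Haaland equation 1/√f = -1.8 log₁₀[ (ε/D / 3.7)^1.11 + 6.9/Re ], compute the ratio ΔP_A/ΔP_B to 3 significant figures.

Pipe A: V = Q/A = 0.0908/0.02659 = 3.415 m/s; Re = 4.201e+05; ε/D = 0.000707; Haaland → f = 0.0189; ΔP_A = f(L/D)(ρV²/2) = 3.113e+04 Pa.
Pipe B: V = Q/A = 0.0908/0.01039 = 8.742 m/s; Re = 6.722e+05; ε/D = 0.0033; Haaland → f = 0.02711; ΔP_B = f(L/D)(ρV²/2) = 7.677e+04 Pa.
ΔP_A/ΔP_B = 3.113e+04/7.677e+04 = 0.406.

ΔP_A/ΔP_B ≈ 0.406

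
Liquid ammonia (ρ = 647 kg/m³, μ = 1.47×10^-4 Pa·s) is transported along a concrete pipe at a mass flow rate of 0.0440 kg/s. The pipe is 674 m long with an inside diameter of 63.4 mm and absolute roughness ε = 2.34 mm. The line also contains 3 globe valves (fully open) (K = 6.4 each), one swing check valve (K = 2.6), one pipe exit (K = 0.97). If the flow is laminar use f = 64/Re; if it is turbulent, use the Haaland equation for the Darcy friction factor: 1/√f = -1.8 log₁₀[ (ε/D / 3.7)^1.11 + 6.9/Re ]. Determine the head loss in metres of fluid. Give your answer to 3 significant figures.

A = πD²/4 = π(0.0634)²/4 = 0.003157 m²; mean velocity V = ṁ/(ρA) = 0.044/(647 · 0.003157) = 0.02154 m/s.
Reynolds number Re = ρVD/μ = 647 · 0.02154 · 0.0634 / 0.000147 = 6011.
Re > 4000 → turbulent. Relative roughness ε/D = 0.00234/0.0634 = 0.0369. Haaland: 1/√f = -1.8 log₁₀[(0.0369/3.7)^1.11 + 6.9/6011] = -1.8 log₁₀[0.00601 + 0.00115] = 3.861, so f = 0.06706.
Total minor-loss coefficient ΣK = 3·6.4 + 1·2.6 + 1·0.97 = 22.8.
ΔP = [f·L/D + ΣK]·(ρV²/2) = [0.06706·674/0.0634 + 22.8]·(647·0.02154²/2) = [713 + 22.8]·0.1501 = 110.4 Pa.
Head loss h_f = ΔP/(ρg) = 110.4/(647·9.81) = 0.0174 m.

h_f ≈ 0.0174 m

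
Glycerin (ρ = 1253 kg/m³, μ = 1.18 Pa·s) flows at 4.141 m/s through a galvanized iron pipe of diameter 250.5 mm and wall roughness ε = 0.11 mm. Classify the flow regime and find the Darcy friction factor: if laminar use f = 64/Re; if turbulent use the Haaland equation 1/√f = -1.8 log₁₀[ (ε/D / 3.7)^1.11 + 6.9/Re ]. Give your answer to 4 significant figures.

f ≈ 0.05810

Re = ρVD/μ = 1253·4.141·0.2505/1.18 = 1101.
Re < 2300 → laminar, so f = 64/Re = 0.0581 (roughness is irrelevant in laminar flow).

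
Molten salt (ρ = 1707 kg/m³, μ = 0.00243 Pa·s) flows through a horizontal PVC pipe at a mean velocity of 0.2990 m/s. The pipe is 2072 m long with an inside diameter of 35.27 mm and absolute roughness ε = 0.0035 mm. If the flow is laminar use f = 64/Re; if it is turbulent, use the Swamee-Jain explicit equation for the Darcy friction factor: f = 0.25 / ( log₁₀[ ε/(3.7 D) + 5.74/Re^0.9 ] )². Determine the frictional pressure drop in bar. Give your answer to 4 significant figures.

ΔP ≈ 1.517 bar

Reynolds number Re = ρVD/μ = 1707 · 0.299 · 0.03527 / 0.00243 = 7408.
Re > 4000 → turbulent. Relative roughness ε/D = 3.5e-06/0.03527 = 9.92e-05. Swamee-Jain: f = 0.25/(log₁₀[9.92e-05/3.7 + 5.74/7408^0.9])² = 0.25/(log₁₀[2.68e-05 + 0.00189])² = 0.25/(-2.718)² = 0.03385.
Darcy-Weisbach: ΔP = f(L/D)(ρV²/2) = 0.03385·(2072/0.03527)·(1707·0.299²/2) = 0.03385·5.875e+04·76.3 = 1.517e+05 Pa.
ΔP = 1.517e+05 Pa = 1.517 bar.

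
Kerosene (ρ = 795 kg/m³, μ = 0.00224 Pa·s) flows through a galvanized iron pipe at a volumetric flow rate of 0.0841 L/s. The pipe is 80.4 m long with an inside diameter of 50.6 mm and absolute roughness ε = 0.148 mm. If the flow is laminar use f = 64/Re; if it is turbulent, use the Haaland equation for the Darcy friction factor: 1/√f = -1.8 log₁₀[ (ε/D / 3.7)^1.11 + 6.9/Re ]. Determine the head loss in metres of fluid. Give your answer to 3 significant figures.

Q = 0.0841 L/s = 0.0841/1000 = 8.41e-05 m³/s.
Cross-sectional area A = πD²/4 = π(0.0506)²/4 = 0.002011 m²; mean velocity V = Q/A = 8.41e-05/0.002011 = 0.04182 m/s.
Reynolds number Re = ρVD/μ = 795 · 0.04182 · 0.0506 / 0.00224 = 751.1.
Re < 2300 → laminar flow, so f = 64/Re = 64/751.1 = 0.08521 (the turbulent correlation is not needed).
Darcy-Weisbach: ΔP = f(L/D)(ρV²/2) = 0.08521·(80.4/0.0506)·(795·0.04182²/2) = 0.08521·1589·0.6953 = 94.14 Pa.
Head loss h_f = ΔP/(ρg) = 94.14/(795·9.81) = 0.0121 m.

h_f ≈ 0.0121 m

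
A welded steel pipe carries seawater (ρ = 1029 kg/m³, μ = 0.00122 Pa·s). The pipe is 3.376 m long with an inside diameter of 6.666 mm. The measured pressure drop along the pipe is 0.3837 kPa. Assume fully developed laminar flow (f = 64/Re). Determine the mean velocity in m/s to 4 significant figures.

V ≈ 0.1294 m/s

For laminar flow, f = 64/Re with Re = ρVD/μ, so Darcy-Weisbach reduces to ΔP = 32μLV/D². Solving for V: V = ΔP·D²/(32μL) = 383.7·(0.006666)²/(32·0.00122·3.376) = 0.1294 m/s.
Check: Re = ρVD/μ = 1029·0.1294·0.006666/0.00122 = 727.3 < 2300, so the laminar assumption holds.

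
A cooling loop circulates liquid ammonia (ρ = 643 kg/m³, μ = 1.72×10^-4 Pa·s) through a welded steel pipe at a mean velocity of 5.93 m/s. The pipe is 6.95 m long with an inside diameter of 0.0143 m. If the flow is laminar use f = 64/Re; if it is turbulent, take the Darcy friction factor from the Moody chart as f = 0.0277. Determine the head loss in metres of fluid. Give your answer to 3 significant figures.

Reynolds number Re = ρVD/μ = 643 · 5.93 · 0.0143 / 0.000172 = 3.17e+05.
Re > 4000 → turbulent; use the Moody-chart value f = 0.0277.
Darcy-Weisbach: ΔP = f(L/D)(ρV²/2) = 0.0277·(6.95/0.0143)·(643·5.93²/2) = 0.0277·486·1.131e+04 = 1.522e+05 Pa.
Head loss h_f = ΔP/(ρg) = 1.522e+05/(643·9.81) = 24.1 m.

h_f ≈ 24.1 m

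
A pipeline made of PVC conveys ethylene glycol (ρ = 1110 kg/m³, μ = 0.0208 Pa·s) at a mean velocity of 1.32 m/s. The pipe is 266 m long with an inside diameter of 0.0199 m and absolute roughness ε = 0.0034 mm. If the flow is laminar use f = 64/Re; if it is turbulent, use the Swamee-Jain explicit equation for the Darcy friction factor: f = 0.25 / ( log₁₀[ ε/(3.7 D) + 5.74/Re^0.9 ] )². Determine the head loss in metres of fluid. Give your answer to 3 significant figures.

Reynolds number Re = ρVD/μ = 1110 · 1.32 · 0.0199 / 0.0208 = 1402.
Re < 2300 → laminar flow, so f = 64/Re = 64/1402 = 0.04566 (the turbulent correlation is not needed).
Darcy-Weisbach: ΔP = f(L/D)(ρV²/2) = 0.04566·(266/0.0199)·(1110·1.32²/2) = 0.04566·1.337e+04·967 = 5.902e+05 Pa.
Head loss h_f = ΔP/(ρg) = 5.902e+05/(1110·9.81) = 54.2 m.

h_f ≈ 54.2 m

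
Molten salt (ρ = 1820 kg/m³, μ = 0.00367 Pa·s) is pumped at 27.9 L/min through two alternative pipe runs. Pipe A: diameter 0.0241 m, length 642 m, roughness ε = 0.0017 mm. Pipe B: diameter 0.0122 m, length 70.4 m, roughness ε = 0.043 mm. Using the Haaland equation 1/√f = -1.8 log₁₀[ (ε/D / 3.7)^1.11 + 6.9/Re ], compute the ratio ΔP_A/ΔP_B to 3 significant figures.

Pipe A: V = Q/A = 0.000465/0.0004562 = 1.019 m/s; Re = 1.218e+04; ε/D = 7.05e-05; Haaland → f = 0.02936; ΔP_A = f(L/D)(ρV²/2) = 7.395e+05 Pa.
Pipe B: V = Q/A = 0.000465/0.0001169 = 3.978 m/s; Re = 2.407e+04; ε/D = 0.00352; Haaland → f = 0.03137; ΔP_B = f(L/D)(ρV²/2) = 2.606e+06 Pa.
ΔP_A/ΔP_B = 7.395e+05/2.606e+06 = 0.284.

ΔP_A/ΔP_B ≈ 0.284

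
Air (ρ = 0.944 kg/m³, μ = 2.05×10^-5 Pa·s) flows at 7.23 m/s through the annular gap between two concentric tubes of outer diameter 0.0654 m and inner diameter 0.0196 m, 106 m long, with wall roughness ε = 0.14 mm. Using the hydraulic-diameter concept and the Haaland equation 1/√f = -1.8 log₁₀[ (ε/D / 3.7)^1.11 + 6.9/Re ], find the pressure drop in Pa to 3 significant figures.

Hydraulic diameter D_h = 4A/P = D_o - D_i = 0.0654 - 0.0196 = 0.0458 m.
Re = ρVD_h/μ = 0.944·7.23·0.0458/2.05e-05 = 1.525e+04.
ε/D_h = 0.00014/0.0458 = 0.00306; Haaland gives 1/√f = -1.8 log₁₀[0.000378+0.000453] = 5.545, so f = 0.03253.
ΔP = f(L/D_h)(ρV²/2) = 0.03253·106/0.0458·24.67 = 1857 Pa.

ΔP ≈ 1860 Pa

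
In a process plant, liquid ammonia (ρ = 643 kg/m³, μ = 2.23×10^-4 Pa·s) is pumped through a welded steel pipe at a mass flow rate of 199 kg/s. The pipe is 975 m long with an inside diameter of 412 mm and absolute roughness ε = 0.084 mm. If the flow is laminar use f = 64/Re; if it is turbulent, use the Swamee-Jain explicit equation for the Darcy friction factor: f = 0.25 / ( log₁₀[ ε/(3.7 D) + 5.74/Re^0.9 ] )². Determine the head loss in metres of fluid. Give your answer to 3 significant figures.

h_f ≈ 9.25 m

A = πD²/4 = π(0.412)²/4 = 0.1333 m²; mean velocity V = ṁ/(ρA) = 199/(643 · 0.1333) = 2.321 m/s.
Reynolds number Re = ρVD/μ = 643 · 2.321 · 0.412 / 0.000223 = 2.758e+06.
Re > 4000 → turbulent. Relative roughness ε/D = 8.4e-05/0.412 = 0.000204. Swamee-Jain: f = 0.25/(log₁₀[0.000204/3.7 + 5.74/2.758e+06^0.9])² = 0.25/(log₁₀[5.51e-05 + 9.17e-06])² = 0.25/(-4.192)² = 0.01423.
Darcy-Weisbach: ΔP = f(L/D)(ρV²/2) = 0.01423·(975/0.412)·(643·2.321²/2) = 0.01423·2367·1733 = 5.833e+04 Pa.
Head loss h_f = ΔP/(ρg) = 5.833e+04/(643·9.81) = 9.25 m.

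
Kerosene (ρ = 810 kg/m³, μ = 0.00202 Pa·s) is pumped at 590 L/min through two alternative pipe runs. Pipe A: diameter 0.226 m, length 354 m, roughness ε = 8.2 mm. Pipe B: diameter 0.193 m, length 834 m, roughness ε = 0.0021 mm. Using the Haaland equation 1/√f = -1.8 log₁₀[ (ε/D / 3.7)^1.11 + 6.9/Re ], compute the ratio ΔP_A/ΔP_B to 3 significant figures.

Pipe A: V = Q/A = 0.009833/0.04011 = 0.2451 m/s; Re = 2.221e+04; ε/D = 0.0363; Haaland → f = 0.06336; ΔP_A = f(L/D)(ρV²/2) = 2415 Pa.
Pipe B: V = Q/A = 0.009833/0.02926 = 0.3361 m/s; Re = 2.601e+04; ε/D = 1.09e-05; Haaland → f = 0.02415; ΔP_B = f(L/D)(ρV²/2) = 4774 Pa.
ΔP_A/ΔP_B = 2415/4774 = 0.506.

ΔP_A/ΔP_B ≈ 0.506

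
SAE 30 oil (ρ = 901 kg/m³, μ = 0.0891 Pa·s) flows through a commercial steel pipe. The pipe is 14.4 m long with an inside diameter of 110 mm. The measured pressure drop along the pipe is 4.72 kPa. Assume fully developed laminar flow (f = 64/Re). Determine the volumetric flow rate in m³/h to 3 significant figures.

Q ≈ 47.6 m³/h

For laminar flow, f = 64/Re with Re = ρVD/μ, so Darcy-Weisbach reduces to ΔP = 32μLV/D². Solving for V: V = ΔP·D²/(32μL) = 4720·(0.11)²/(32·0.0891·14.4) = 1.391 m/s.
Check: Re = ρVD/μ = 901·1.391·0.11/0.0891 = 1547 < 2300, so the laminar assumption holds.
Q = V·A = 1.391·(π/4·0.11²) = 0.01322 m³/s = 47.6 m³/h.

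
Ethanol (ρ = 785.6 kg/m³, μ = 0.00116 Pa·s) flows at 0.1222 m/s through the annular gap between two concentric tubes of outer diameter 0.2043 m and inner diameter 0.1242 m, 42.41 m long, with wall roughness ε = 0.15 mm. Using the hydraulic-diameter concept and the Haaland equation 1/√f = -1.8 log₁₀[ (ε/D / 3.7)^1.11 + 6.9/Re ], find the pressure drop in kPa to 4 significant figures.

ΔP ≈ 0.1140 kPa

Hydraulic diameter D_h = 4A/P = D_o - D_i = 0.2043 - 0.1242 = 0.0801 m.
Re = ρVD_h/μ = 785.6·0.1222·0.0801/0.00116 = 6629.
ε/D_h = 0.00015/0.0801 = 0.00187; Haaland gives 1/√f = -1.8 log₁₀[0.00022+0.00104] = 5.219, so f = 0.03671.
ΔP = f(L/D_h)(ρV²/2) = 0.03671·42.41/0.0801·5.866 = 114 Pa.
ΔP = 0.1140 kPa.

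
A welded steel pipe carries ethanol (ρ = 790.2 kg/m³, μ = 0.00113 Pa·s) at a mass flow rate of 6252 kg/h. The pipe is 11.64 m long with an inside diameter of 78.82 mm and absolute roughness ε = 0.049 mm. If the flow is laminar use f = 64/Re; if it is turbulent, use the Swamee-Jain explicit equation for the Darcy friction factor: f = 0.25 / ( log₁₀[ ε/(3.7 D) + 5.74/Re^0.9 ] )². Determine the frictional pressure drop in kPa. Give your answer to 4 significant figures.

ṁ = 6252 kg/h = 6252/3600 = 1.737 kg/s.
A = πD²/4 = π(0.07882)²/4 = 0.004879 m²; mean velocity V = ṁ/(ρA) = 1.737/(790.2 · 0.004879) = 0.4504 m/s.
Reynolds number Re = ρVD/μ = 790.2 · 0.4504 · 0.07882 / 0.00113 = 2.483e+04.
Re > 4000 → turbulent. Relative roughness ε/D = 4.9e-05/0.07882 = 0.000622. Swamee-Jain: f = 0.25/(log₁₀[0.000622/3.7 + 5.74/2.483e+04^0.9])² = 0.25/(log₁₀[0.000168 + 0.000636])² = 0.25/(-3.095)² = 0.0261.
Darcy-Weisbach: ΔP = f(L/D)(ρV²/2) = 0.0261·(11.64/0.07882)·(790.2·0.4504²/2) = 0.0261·147.7·80.16 = 309 Pa.
ΔP = 309 Pa = 0.3090 kPa.

ΔP ≈ 0.3090 kPa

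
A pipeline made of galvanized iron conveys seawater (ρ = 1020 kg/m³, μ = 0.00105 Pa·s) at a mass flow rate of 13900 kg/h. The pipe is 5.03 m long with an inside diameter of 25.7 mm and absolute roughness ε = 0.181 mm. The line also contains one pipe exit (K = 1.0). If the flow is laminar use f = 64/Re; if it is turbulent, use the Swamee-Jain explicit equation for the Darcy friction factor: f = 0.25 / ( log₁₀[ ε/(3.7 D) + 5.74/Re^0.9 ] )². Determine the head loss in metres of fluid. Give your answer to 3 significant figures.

h_f ≈ 21.0 m

ṁ = 13900 kg/h = 13900/3600 = 3.861 kg/s.
A = πD²/4 = π(0.0257)²/4 = 0.0005187 m²; mean velocity V = ṁ/(ρA) = 3.861/(1020 · 0.0005187) = 7.297 m/s.
Reynolds number Re = ρVD/μ = 1020 · 7.297 · 0.0257 / 0.00105 = 1.822e+05.
Re > 4000 → turbulent. Relative roughness ε/D = 0.000181/0.0257 = 0.00704. Swamee-Jain: f = 0.25/(log₁₀[0.00704/3.7 + 5.74/1.822e+05^0.9])² = 0.25/(log₁₀[0.0019 + 0.000106])² = 0.25/(-2.697)² = 0.03437.
Total minor-loss coefficient ΣK = 1·1 = 1.
ΔP = [f·L/D + ΣK]·(ρV²/2) = [0.03437·5.03/0.0257 + 1]·(1020·7.297²/2) = [6.727 + 1]·2.716e+04 = 2.098e+05 Pa.
Head loss h_f = ΔP/(ρg) = 2.098e+05/(1020·9.81) = 21.0 m.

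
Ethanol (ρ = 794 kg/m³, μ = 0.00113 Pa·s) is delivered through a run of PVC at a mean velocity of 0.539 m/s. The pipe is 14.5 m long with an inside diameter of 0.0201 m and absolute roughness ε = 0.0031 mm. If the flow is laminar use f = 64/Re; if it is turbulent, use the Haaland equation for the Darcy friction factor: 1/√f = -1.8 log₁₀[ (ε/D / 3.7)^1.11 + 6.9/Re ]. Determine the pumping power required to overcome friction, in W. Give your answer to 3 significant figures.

Reynolds number Re = ρVD/μ = 794 · 0.539 · 0.0201 / 0.00113 = 7612.
Re > 4000 → turbulent. Relative roughness ε/D = 3.1e-06/0.0201 = 0.000154. Haaland: 1/√f = -1.8 log₁₀[(0.000154/3.7)^1.11 + 6.9/7612] = -1.8 log₁₀[1.37e-05 + 0.000906] = 5.465, so f = 0.03348.
Darcy-Weisbach: ΔP = f(L/D)(ρV²/2) = 0.03348·(14.5/0.0201)·(794·0.539²/2) = 0.03348·721.4·115.3 = 2786 Pa.
Q = V·A = 0.539·0.0003173 = 0.000171 m³/s.
Pumping power P = QΔP = 0.000171·2786 = 0.4765 W = 0.476 W.

P ≈ 0.476 W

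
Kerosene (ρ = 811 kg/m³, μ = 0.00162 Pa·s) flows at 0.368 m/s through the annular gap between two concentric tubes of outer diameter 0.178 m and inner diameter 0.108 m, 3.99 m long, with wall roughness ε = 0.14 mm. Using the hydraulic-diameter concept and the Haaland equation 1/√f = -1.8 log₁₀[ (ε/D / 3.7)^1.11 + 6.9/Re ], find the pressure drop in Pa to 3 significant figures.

Hydraulic diameter D_h = 4A/P = D_o - D_i = 0.178 - 0.108 = 0.07 m.
Re = ρVD_h/μ = 811·0.368·0.07/0.00162 = 1.29e+04.
ε/D_h = 0.00014/0.07 = 0.002; Haaland gives 1/√f = -1.8 log₁₀[0.000236+0.000535] = 5.603, so f = 0.03185.
ΔP = f(L/D_h)(ρV²/2) = 0.03185·3.99/0.07·54.91 = 99.71 Pa.

ΔP ≈ 99.7 Pa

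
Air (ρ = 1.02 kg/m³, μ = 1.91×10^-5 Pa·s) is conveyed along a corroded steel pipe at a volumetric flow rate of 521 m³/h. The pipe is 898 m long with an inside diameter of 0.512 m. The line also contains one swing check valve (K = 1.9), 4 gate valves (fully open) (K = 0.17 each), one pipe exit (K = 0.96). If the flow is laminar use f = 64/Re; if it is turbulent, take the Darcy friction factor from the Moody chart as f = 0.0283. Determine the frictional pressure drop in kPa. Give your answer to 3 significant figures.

ΔP ≈ 0.0134 kPa

Q = 521 m³/h = 521/3600 = 0.1447 m³/s.
Cross-sectional area A = πD²/4 = π(0.512)²/4 = 0.2059 m²; mean velocity V = Q/A = 0.1447/0.2059 = 0.7029 m/s.
Reynolds number Re = ρVD/μ = 1.02 · 0.7029 · 0.512 / 1.91e-05 = 1.922e+04.
Re > 4000 → turbulent; use the Moody-chart value f = 0.0283.
Total minor-loss coefficient ΣK = 1·1.9 + 4·0.17 + 1·0.96 = 3.54.
ΔP = [f·L/D + ΣK]·(ρV²/2) = [0.0283·898/0.512 + 3.54]·(1.02·0.7029²/2) = [49.64 + 3.54]·0.252 = 13.4 Pa.
ΔP = 13.4 Pa = 0.0134 kPa.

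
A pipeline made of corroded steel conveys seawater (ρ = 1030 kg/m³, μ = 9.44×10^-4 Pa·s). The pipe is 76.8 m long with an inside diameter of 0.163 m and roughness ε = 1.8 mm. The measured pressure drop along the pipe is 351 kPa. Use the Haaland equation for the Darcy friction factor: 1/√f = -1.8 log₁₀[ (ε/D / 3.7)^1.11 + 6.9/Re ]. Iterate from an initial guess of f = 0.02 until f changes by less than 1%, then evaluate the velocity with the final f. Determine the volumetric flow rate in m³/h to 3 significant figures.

Q ≈ 456 m³/h

Rearranging Darcy-Weisbach: V = √(2·ΔP·D/(f·L·ρ)). With ε/D = 0.0018/0.163 = 0.011, iterate starting from f = 0.02:
  f = 0.02 → V = √(2·3.51e+05·0.163/(0.02·76.8·1030)) = 8.504 m/s; Re = ρVD/μ = 1.513e+06; f → 0.03932
  f = 0.03932 → V = 6.065 m/s; Re = 1.079e+06; f → 0.03934
Converged (Δf/f < 1%). With the final f = 0.03934: V = √(2·3.51e+05·0.163/(0.03934·76.8·1030)) = 6.064 m/s.
Q = V·A = 6.064·(π/4·0.163²) = 0.1265 m³/s = 456 m³/h.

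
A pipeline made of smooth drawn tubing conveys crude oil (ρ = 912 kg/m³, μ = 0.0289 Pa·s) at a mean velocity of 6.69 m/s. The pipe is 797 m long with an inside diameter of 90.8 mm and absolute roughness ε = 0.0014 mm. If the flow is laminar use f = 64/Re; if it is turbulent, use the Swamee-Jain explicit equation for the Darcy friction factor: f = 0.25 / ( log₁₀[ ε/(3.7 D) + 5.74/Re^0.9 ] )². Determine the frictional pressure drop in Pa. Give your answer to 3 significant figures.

Reynolds number Re = ρVD/μ = 912 · 6.69 · 0.0908 / 0.0289 = 1.917e+04.
Re > 4000 → turbulent. Relative roughness ε/D = 1.4e-06/0.0908 = 1.54e-05. Swamee-Jain: f = 0.25/(log₁₀[1.54e-05/3.7 + 5.74/1.917e+04^0.9])² = 0.25/(log₁₀[4.17e-06 + 0.000803])² = 0.25/(-3.093)² = 0.02613.
Darcy-Weisbach: ΔP = f(L/D)(ρV²/2) = 0.02613·(797/0.0908)·(912·6.69²/2) = 0.02613·8778·2.041e+04 = 4.681e+06 Pa.

ΔP ≈ 4.68×10^6 Pa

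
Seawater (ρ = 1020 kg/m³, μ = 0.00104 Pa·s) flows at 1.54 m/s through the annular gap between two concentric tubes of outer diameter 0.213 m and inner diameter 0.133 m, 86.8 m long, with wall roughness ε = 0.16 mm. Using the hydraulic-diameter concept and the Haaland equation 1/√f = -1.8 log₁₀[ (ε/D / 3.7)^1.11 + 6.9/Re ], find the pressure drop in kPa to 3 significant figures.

Hydraulic diameter D_h = 4A/P = D_o - D_i = 0.213 - 0.133 = 0.08 m.
Re = ρVD_h/μ = 1020·1.54·0.08/0.00104 = 1.208e+05.
ε/D_h = 0.00016/0.08 = 0.002; Haaland gives 1/√f = -1.8 log₁₀[0.000236+5.71e-05] = 6.359, so f = 0.02473.
ΔP = f(L/D_h)(ρV²/2) = 0.02473·86.8/0.08·1210 = 3.246e+04 Pa.
ΔP = 32.5 kPa.

ΔP ≈ 32.5 kPa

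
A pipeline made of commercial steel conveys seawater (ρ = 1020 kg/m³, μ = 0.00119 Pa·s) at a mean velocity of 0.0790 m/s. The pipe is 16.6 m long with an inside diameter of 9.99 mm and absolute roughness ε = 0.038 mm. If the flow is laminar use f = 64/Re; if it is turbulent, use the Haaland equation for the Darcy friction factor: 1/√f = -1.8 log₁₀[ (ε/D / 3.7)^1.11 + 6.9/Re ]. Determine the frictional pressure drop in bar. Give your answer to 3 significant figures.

Reynolds number Re = ρVD/μ = 1020 · 0.079 · 0.00999 / 0.00119 = 676.5.
Re < 2300 → laminar flow, so f = 64/Re = 64/676.5 = 0.09461 (the turbulent correlation is not needed).
Darcy-Weisbach: ΔP = f(L/D)(ρV²/2) = 0.09461·(16.6/0.00999)·(1020·0.079²/2) = 0.09461·1662·3.183 = 500.4 Pa.
ΔP = 500.4 Pa = 0.00500 bar.

ΔP ≈ 0.00500 bar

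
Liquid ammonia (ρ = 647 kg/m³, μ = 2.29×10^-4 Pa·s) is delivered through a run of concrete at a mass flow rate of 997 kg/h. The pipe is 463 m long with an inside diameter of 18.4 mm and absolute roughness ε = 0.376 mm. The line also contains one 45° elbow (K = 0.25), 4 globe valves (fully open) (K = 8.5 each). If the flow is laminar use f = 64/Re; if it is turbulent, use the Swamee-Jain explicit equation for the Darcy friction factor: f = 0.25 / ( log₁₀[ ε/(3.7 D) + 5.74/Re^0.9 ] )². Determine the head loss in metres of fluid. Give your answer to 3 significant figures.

h_f ≈ 170 m

ṁ = 997 kg/h = 997/3600 = 0.2769 kg/s.
A = πD²/4 = π(0.0184)²/4 = 0.0002659 m²; mean velocity V = ṁ/(ρA) = 0.2769/(647 · 0.0002659) = 1.61 m/s.
Reynolds number Re = ρVD/μ = 647 · 1.61 · 0.0184 / 0.000229 = 8.369e+04.
Re > 4000 → turbulent. Relative roughness ε/D = 0.000376/0.0184 = 0.0204. Swamee-Jain: f = 0.25/(log₁₀[0.0204/3.7 + 5.74/8.369e+04^0.9])² = 0.25/(log₁₀[0.00552 + 0.000213])² = 0.25/(-2.241)² = 0.04976.
Total minor-loss coefficient ΣK = 1·0.25 + 4·8.5 = 34.2.
ΔP = [f·L/D + ΣK]·(ρV²/2) = [0.04976·463/0.0184 + 34.2]·(647·1.61²/2) = [1252 + 34.2]·838.3 = 1.078e+06 Pa.
Head loss h_f = ΔP/(ρg) = 1.078e+06/(647·9.81) = 170 m.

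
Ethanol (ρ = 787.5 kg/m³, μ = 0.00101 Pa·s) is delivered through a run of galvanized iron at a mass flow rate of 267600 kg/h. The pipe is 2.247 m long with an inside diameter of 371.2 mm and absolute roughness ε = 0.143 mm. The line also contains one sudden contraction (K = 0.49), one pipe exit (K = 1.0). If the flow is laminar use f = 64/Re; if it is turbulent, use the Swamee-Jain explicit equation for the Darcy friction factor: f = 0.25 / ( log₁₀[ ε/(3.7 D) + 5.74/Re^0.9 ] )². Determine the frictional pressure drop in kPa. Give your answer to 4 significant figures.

ṁ = 267600 kg/h = 267600/3600 = 74.33 kg/s.
A = πD²/4 = π(0.3712)²/4 = 0.1082 m²; mean velocity V = ṁ/(ρA) = 74.33/(787.5 · 0.1082) = 0.8722 m/s.
Reynolds number Re = ρVD/μ = 787.5 · 0.8722 · 0.3712 / 0.00101 = 2.524e+05.
Re > 4000 → turbulent. Relative roughness ε/D = 0.000143/0.3712 = 0.000385. Swamee-Jain: f = 0.25/(log₁₀[0.000385/3.7 + 5.74/2.524e+05^0.9])² = 0.25/(log₁₀[0.000104 + 7.89e-05])² = 0.25/(-3.738)² = 0.0179.
Total minor-loss coefficient ΣK = 1·0.49 + 1·1 = 1.49.
ΔP = [f·L/D + ΣK]·(ρV²/2) = [0.0179·2.247/0.3712 + 1.49]·(787.5·0.8722²/2) = [0.1083 + 1.49]·299.6 = 478.8 Pa.
ΔP = 478.8 Pa = 0.4788 kPa.

ΔP ≈ 0.4788 kPa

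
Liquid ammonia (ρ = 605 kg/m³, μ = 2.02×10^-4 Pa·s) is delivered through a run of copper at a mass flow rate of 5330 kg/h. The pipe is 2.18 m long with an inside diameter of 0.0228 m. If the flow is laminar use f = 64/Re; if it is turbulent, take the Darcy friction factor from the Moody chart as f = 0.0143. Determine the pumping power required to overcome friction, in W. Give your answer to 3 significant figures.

ṁ = 5330 kg/h = 5330/3600 = 1.481 kg/s.
A = πD²/4 = π(0.0228)²/4 = 0.0004083 m²; mean velocity V = ṁ/(ρA) = 1.481/(605 · 0.0004083) = 5.994 m/s.
Reynolds number Re = ρVD/μ = 605 · 5.994 · 0.0228 / 0.000202 = 4.093e+05.
Re > 4000 → turbulent; use the Moody-chart value f = 0.0143.
Darcy-Weisbach: ΔP = f(L/D)(ρV²/2) = 0.0143·(2.18/0.0228)·(605·5.994²/2) = 0.0143·95.61·1.087e+04 = 1.486e+04 Pa.
Q = ṁ/ρ = 1.481/605 = 0.002447 m³/s.
Pumping power P = QΔP = 0.002447·1.486e+04 = 36.36 W = 36.4 W.

P ≈ 36.4 W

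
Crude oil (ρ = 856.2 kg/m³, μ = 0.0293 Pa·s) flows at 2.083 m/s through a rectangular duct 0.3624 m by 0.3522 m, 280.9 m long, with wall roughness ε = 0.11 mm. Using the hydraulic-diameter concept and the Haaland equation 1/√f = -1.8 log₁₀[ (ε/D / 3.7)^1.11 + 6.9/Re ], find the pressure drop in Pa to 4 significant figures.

ΔP ≈ 37660 Pa

Hydraulic diameter D_h = 4A/P = 4·(0.3624·0.3522)/(2·(0.3624+0.3522)) = 0.5105/1.429 = 0.3572 m.
Re = ρVD_h/μ = 856.2·2.083·0.3572/0.0293 = 2.174e+04.
ε/D_h = 0.00011/0.3572 = 0.000308; Haaland gives 1/√f = -1.8 log₁₀[2.96e-05+0.000317] = 6.228, so f = 0.02578.
ΔP = f(L/D_h)(ρV²/2) = 0.02578·280.9/0.3572·1857 = 3.766e+04 Pa.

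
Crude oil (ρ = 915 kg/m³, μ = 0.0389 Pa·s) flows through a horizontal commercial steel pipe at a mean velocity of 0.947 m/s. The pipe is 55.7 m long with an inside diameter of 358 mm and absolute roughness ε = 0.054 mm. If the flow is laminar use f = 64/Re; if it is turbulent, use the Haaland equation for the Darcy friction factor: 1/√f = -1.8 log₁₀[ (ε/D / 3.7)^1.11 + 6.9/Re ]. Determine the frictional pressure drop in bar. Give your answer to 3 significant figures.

ΔP ≈ 0.0211 bar

Reynolds number Re = ρVD/μ = 915 · 0.947 · 0.358 / 0.0389 = 7975.
Re > 4000 → turbulent. Relative roughness ε/D = 5.4e-05/0.358 = 0.000151. Haaland: 1/√f = -1.8 log₁₀[(0.000151/3.7)^1.11 + 6.9/7975] = -1.8 log₁₀[1.34e-05 + 0.000865] = 5.501, so f = 0.03304.
Darcy-Weisbach: ΔP = f(L/D)(ρV²/2) = 0.03304·(55.7/0.358)·(915·0.947²/2) = 0.03304·155.6·410.3 = 2109 Pa.
ΔP = 2109 Pa = 0.0211 bar.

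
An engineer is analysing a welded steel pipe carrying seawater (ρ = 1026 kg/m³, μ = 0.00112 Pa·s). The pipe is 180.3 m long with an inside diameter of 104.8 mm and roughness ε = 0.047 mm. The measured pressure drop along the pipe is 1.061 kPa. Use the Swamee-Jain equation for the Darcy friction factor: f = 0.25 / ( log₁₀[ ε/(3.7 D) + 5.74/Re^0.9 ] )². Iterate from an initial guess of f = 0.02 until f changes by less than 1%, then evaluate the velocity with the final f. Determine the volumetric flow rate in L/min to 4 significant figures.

Rearranging Darcy-Weisbach: V = √(2·ΔP·D/(f·L·ρ)). With ε/D = 4.7e-05/0.1048 = 0.000448, iterate starting from f = 0.02:
  f = 0.02 → V = √(2·1061·0.1048/(0.02·180.3·1026)) = 0.2452 m/s; Re = ρVD/μ = 2.354e+04; f → 0.02596
  f = 0.02596 → V = 0.2152 m/s; Re = 2.066e+04; f → 0.02671
  f = 0.02671 → V = 0.2122 m/s; Re = 2.037e+04; f → 0.02679
Converged (Δf/f < 1%). With the final f = 0.02679: V = √(2·1061·0.1048/(0.02679·180.3·1026)) = 0.2118 m/s.
Q = V·A = 0.2118·(π/4·0.1048²) = 0.001827 m³/s = 109.6 L/min.

Q ≈ 109.6 L/min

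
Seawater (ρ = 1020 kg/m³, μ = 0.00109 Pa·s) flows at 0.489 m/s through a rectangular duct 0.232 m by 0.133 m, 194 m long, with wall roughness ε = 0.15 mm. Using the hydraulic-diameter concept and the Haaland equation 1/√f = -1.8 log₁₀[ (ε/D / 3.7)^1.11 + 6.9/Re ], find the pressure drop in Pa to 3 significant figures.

Hydraulic diameter D_h = 4A/P = 4·(0.232·0.133)/(2·(0.232+0.133)) = 0.1234/0.73 = 0.1691 m.
Re = ρVD_h/μ = 1020·0.489·0.1691/0.00109 = 7.737e+04.
ε/D_h = 0.00015/0.1691 = 0.000887; Haaland gives 1/√f = -1.8 log₁₀[9.59e-05+8.92e-05] = 6.719, so f = 0.02215.
ΔP = f(L/D_h)(ρV²/2) = 0.02215·194/0.1691·122 = 3100 Pa.

ΔP ≈ 3100 Pa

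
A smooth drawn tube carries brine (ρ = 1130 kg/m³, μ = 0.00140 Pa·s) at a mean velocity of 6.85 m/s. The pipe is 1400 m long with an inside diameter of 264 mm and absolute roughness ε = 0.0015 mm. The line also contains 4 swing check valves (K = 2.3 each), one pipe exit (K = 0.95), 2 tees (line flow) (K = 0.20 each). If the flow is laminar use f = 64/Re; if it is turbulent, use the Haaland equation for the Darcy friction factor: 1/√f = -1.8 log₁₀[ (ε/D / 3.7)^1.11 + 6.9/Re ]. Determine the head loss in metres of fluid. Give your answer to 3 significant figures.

Reynolds number Re = ρVD/μ = 1130 · 6.85 · 0.264 / 0.0014 = 1.46e+06.
Re > 4000 → turbulent. Relative roughness ε/D = 1.5e-06/0.264 = 5.68e-06. Haaland: 1/√f = -1.8 log₁₀[(5.68e-06/3.7)^1.11 + 6.9/1.46e+06] = -1.8 log₁₀[3.52e-07 + 4.73e-06] = 9.53, so f = 0.01101.
Total minor-loss coefficient ΣK = 4·2.3 + 1·0.95 + 2·0.2 = 10.5.
ΔP = [f·L/D + ΣK]·(ρV²/2) = [0.01101·1400/0.264 + 10.5]·(1130·6.85²/2) = [58.4 + 10.5]·2.651e+04 = 1.828e+06 Pa.
Head loss h_f = ΔP/(ρg) = 1.828e+06/(1130·9.81) = 165 m.

h_f ≈ 165 m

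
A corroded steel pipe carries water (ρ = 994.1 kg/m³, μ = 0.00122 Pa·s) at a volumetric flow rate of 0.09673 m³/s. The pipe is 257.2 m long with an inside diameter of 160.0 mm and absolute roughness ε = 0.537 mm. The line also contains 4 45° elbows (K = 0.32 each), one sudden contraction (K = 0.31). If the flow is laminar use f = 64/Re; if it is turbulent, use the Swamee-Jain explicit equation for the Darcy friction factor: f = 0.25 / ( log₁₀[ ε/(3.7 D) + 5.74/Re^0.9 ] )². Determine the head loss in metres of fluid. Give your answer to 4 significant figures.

h_f ≈ 53.65 m

Cross-sectional area A = πD²/4 = π(0.16)²/4 = 0.02011 m²; mean velocity V = Q/A = 0.09673/0.02011 = 4.811 m/s.
Reynolds number Re = ρVD/μ = 994.1 · 4.811 · 0.16 / 0.00122 = 6.272e+05.
Re > 4000 → turbulent. Relative roughness ε/D = 0.000537/0.16 = 0.00336. Swamee-Jain: f = 0.25/(log₁₀[0.00336/3.7 + 5.74/6.272e+05^0.9])² = 0.25/(log₁₀[0.000907 + 3.48e-05])² = 0.25/(-3.026)² = 0.0273.
Total minor-loss coefficient ΣK = 4·0.32 + 1·0.31 = 1.59.
ΔP = [f·L/D + ΣK]·(ρV²/2) = [0.0273·257.2/0.16 + 1.59]·(994.1·4.811²/2) = [43.89 + 1.59]·1.15e+04 = 5.232e+05 Pa.
Head loss h_f = ΔP/(ρg) = 5.232e+05/(994.1·9.81) = 53.65 m.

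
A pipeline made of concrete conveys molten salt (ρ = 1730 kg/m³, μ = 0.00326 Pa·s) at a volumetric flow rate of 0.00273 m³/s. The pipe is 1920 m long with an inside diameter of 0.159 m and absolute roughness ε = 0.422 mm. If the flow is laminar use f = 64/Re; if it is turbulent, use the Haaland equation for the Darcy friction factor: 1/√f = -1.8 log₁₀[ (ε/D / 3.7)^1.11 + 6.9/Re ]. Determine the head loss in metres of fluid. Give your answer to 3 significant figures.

Cross-sectional area A = πD²/4 = π(0.159)²/4 = 0.01986 m²; mean velocity V = Q/A = 0.00273/0.01986 = 0.1375 m/s.
Reynolds number Re = ρVD/μ = 1730 · 0.1375 · 0.159 / 0.00326 = 1.16e+04.
Re > 4000 → turbulent. Relative roughness ε/D = 0.000422/0.159 = 0.00265. Haaland: 1/√f = -1.8 log₁₀[(0.00265/3.7)^1.11 + 6.9/1.16e+04] = -1.8 log₁₀[0.000323 + 0.000595] = 5.467, so f = 0.03346.
Darcy-Weisbach: ΔP = f(L/D)(ρV²/2) = 0.03346·(1920/0.159)·(1730·0.1375²/2) = 0.03346·1.208e+04·16.35 = 6607 Pa.
Head loss h_f = ΔP/(ρg) = 6607/(1730·9.81) = 0.389 m.

h_f ≈ 0.389 m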